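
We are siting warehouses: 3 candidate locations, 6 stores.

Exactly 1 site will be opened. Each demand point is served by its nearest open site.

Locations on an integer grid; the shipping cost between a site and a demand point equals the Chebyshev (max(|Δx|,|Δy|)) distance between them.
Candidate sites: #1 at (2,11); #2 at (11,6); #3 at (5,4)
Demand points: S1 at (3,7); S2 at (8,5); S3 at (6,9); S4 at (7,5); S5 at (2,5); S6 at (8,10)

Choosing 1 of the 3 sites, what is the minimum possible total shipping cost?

Open {#3}.
  S1→#3 3, S2→#3 3, S3→#3 5, S4→#3 2, S5→#3 3, S6→#3 6  ⇒ total 22.
Compare {#1}: total 32.
Compare {#2}: total 33.

22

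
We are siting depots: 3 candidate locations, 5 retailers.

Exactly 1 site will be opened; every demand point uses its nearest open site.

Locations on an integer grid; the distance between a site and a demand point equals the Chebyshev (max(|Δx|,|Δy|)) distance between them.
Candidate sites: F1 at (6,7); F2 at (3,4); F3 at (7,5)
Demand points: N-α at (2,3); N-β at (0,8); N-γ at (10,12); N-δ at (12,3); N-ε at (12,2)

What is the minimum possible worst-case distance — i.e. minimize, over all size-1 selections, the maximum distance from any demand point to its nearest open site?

Open {F1}.
  Farthest demand point is N-β at distance 6 (to F1); all others are ≤ 6.
With {F3} the worst case is 7.
With {F2} the worst case is 9.
No size-1 selection achieves below 6.

6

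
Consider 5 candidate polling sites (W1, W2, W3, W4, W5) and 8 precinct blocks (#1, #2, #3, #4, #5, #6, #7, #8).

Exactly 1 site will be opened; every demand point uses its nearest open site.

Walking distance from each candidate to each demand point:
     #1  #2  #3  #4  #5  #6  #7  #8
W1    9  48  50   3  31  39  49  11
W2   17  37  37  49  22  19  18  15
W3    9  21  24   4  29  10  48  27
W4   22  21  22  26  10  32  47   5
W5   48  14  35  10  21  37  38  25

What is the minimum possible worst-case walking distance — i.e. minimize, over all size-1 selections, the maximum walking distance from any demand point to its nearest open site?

47

Open {W4}.
  Farthest demand point is #7 at walking distance 47 (to W4); all others are ≤ 47.
With {W3} the worst case is 48.
With {W5} the worst case is 48.
No size-1 selection achieves below 47.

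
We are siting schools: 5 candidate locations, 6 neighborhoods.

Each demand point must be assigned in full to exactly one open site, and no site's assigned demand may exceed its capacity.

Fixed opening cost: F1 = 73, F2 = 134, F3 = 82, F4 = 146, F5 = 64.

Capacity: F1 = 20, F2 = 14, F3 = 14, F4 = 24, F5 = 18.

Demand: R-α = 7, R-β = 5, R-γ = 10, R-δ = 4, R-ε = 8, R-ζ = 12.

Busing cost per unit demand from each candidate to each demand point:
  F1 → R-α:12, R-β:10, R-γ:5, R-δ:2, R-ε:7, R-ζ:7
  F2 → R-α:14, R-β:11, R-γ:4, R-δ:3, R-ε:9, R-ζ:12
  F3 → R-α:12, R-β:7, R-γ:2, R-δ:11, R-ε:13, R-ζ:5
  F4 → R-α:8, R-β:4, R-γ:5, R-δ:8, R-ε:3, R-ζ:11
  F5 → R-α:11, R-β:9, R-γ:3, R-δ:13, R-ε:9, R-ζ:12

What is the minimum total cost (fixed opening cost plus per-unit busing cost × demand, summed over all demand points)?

Open {F1, F3, F5}; cheapest assignment that respects the capacities:
  F1 (cap 20, load 17): R-β, R-δ, R-ε — cost 5×10 + 4×2 + 8×7 = 114
  F3 (cap 14, load 12): R-ζ — cost 12×5 = 60
  F5 (cap 18, load 17): R-α, R-γ — cost 7×11 + 10×3 = 107
  Shipping 281, fixed 219 → total 500.
  Any other capacity-feasible assignment to {F1, F3, F5} ships for at least 281.
Compare {F1, F4, F5}: its best feasible assignment gives total 505.
Compare {F1, F3, F4}: its best feasible assignment gives total 513.
Every other set of open sites that can feasibly serve all demand totals ≥ 505 even under its best assignment. Minimum: 500.

500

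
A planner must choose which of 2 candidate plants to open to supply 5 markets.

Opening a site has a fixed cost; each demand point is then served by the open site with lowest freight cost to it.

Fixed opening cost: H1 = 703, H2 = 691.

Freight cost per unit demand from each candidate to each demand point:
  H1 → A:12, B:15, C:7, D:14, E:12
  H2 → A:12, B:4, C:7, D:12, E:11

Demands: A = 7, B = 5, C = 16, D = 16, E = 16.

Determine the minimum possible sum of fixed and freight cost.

Open {H2}: assign each demand point to its cheapest open site.
  A→H2 7×12=84, B→H2 5×4=20, C→H2 16×7=112, D→H2 16×12=192, E→H2 16×11=176
  freight cost 584, fixed 691 → total 1275.
Compare {H1}: freight cost 687 + fixed 703 = 1390.
Compare {H1, H2}: freight cost 584 + fixed 1394 = 1978.

1275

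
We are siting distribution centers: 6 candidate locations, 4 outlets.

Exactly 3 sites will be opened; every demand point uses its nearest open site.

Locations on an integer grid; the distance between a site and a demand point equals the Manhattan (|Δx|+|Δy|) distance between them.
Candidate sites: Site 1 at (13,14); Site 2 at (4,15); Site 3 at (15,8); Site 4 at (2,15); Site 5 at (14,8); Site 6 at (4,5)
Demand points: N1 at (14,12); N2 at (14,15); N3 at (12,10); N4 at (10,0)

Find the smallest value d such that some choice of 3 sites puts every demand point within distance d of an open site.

Open {Site 1, Site 2, Site 6}.
  Farthest demand point is N4 at distance 11 (to Site 6); all others are ≤ 11.
With {Site 1, Site 3, Site 6} the worst case is 11.
With {Site 1, Site 4, Site 6} the worst case is 11.
No size-3 selection achieves below 11.

11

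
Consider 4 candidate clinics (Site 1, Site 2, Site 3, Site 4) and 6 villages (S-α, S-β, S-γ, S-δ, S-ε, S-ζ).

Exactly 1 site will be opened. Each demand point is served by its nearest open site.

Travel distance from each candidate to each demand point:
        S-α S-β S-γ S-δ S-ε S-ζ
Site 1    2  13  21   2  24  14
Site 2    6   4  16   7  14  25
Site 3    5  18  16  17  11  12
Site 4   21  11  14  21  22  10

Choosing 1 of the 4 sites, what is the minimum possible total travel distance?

Open {Site 2}.
  S-α→Site 2 6, S-β→Site 2 4, S-γ→Site 2 16, S-δ→Site 2 7, S-ε→Site 2 14, S-ζ→Site 2 25  ⇒ total 72.
Compare {Site 1}: total 76.
Compare {Site 3}: total 79.
No size-1 selection does better; minimum is 72.

72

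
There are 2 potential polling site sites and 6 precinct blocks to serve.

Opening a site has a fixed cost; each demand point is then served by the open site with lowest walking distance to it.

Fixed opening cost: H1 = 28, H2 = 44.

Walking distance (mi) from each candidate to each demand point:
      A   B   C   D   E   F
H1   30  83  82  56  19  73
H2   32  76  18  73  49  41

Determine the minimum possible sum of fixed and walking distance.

312

Open {H1, H2}: assign each demand point to its cheapest open site.
  A→H1 30, B→H2 76, C→H2 18, D→H1 56, E→H1 19, F→H2 41
  walking distance 240, fixed 72 → total 312.
Compare {H2}: walking distance 289 + fixed 44 = 333.
Compare {H1}: walking distance 343 + fixed 28 = 371.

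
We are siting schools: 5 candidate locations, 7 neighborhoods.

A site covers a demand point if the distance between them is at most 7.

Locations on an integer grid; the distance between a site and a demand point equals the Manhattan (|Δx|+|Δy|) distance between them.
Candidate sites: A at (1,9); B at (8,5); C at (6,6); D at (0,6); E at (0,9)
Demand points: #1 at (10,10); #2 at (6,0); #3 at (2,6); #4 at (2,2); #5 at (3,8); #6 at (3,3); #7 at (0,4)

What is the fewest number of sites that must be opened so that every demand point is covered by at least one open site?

2

Coverage sets (demand points within 7 of each site):
  A: {#3, #5, #7}
  B: {#1, #2, #3, #6}
  C: {#2, #3, #5, #6}
  D: {#3, #4, #5, #6, #7}
  E: {#3, #5, #7}
No single site covers all 7 demand points.
But {B, D} covers everything, so the minimum is 2.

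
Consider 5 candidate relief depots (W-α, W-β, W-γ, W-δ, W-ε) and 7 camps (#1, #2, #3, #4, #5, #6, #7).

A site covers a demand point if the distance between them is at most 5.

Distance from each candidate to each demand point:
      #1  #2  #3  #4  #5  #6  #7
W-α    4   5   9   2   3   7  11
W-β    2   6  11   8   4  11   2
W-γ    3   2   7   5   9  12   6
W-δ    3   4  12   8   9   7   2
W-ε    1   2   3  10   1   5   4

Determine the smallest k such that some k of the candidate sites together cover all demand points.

2

Coverage sets (demand points within 5 of each site):
  W-α: {#1, #2, #4, #5}
  W-β: {#1, #5, #7}
  W-γ: {#1, #2, #4}
  W-δ: {#1, #2, #7}
  W-ε: {#1, #2, #3, #5, #6, #7}
No single site covers all 7 demand points.
But {W-α, W-ε} covers everything, so the minimum is 2.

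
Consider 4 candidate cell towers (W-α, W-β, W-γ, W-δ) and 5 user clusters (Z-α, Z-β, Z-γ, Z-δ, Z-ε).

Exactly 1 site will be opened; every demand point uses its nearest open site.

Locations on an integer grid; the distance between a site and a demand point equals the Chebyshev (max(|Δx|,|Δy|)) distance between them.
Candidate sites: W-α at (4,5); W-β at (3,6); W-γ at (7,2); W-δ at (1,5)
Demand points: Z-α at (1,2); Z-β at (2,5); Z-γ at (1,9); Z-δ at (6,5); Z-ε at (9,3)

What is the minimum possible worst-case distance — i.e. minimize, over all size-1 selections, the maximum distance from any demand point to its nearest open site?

Open {W-α}.
  Farthest demand point is Z-ε at distance 5 (to W-α); all others are ≤ 5.
With {W-β} the worst case is 6.
With {W-γ} the worst case is 7.
No size-1 selection achieves below 5.

5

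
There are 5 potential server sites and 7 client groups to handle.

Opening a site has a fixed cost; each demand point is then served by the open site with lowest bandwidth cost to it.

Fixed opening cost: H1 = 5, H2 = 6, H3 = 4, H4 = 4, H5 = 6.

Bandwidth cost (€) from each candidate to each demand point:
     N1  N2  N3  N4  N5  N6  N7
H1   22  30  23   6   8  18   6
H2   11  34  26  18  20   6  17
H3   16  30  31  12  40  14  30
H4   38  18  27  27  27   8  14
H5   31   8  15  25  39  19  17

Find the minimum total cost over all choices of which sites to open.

Open {H1, H2, H5}: assign each demand point to its cheapest open site.
  N1→H2 11, N2→H5 8, N3→H5 15, N4→H1 6, N5→H1 8, N6→H2 6, N7→H1 6
  bandwidth cost 60, fixed 17 → total 77.
Compare {H1, H2, H3, H5}: bandwidth cost 60 + fixed 21 = 81.
Compare {H1, H2, H4, H5}: bandwidth cost 60 + fixed 21 = 81.
Compare {H1, H2, H3, H4, H5}: bandwidth cost 60 + fixed 25 = 85.
All other subsets cost ≥ 81. Minimum total cost: 77.

77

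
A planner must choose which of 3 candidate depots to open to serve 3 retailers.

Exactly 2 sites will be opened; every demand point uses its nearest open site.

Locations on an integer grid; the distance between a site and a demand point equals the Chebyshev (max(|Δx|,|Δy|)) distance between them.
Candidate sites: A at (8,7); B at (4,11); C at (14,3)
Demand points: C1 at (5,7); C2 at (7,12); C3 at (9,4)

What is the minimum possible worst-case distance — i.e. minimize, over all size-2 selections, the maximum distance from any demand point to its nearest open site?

3

Open {A, B}.
  Farthest demand point is C1 at distance 3 (to A); all others are ≤ 3.
With {A, C} the worst case is 5.
With {B, C} the worst case is 5.
No size-2 selection achieves below 3.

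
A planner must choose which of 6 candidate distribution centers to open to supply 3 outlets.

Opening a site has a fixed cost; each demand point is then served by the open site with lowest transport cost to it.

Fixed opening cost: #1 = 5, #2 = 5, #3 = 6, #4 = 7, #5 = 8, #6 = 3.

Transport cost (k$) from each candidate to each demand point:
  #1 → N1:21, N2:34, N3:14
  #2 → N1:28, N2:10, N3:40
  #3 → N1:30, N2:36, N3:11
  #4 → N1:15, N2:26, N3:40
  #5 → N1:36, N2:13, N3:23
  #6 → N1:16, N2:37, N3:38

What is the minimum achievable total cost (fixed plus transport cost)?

51

Open {#2, #3, #6}: assign each demand point to its cheapest open site.
  N1→#6 16, N2→#2 10, N3→#3 11
  transport cost 37, fixed 14 → total 51.
Compare {#1, #2, #6}: transport cost 40 + fixed 13 = 53.
Compare {#2, #3, #4}: transport cost 36 + fixed 18 = 54.
Compare {#1, #2}: transport cost 45 + fixed 10 = 55.
All other subsets cost ≥ 53. Minimum total cost: 51.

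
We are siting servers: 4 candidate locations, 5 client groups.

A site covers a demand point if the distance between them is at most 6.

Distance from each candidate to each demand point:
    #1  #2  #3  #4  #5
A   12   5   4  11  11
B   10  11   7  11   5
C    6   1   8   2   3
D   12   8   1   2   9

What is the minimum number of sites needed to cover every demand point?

Coverage sets (demand points within 6 of each site):
  A: {#2, #3}
  B: {#5}
  C: {#1, #2, #4, #5}
  D: {#3, #4}
No single site covers all 5 demand points.
But {A, C} covers everything, so the minimum is 2.

2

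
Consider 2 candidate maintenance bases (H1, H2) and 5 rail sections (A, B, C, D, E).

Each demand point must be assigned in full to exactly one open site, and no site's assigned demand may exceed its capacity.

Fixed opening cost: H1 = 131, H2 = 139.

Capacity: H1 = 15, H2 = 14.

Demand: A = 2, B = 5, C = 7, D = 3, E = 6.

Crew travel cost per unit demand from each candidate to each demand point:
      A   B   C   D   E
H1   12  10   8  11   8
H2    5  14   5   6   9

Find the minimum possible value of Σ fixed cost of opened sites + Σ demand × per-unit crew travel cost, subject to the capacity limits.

431

Open {H1, H2}; cheapest assignment that respects the capacities:
  H1 (cap 15, load 11): B, E — cost 5×10 + 6×8 = 98
  H2 (cap 14, load 12): A, C, D — cost 2×5 + 7×5 + 3×6 = 63
  Shipping 161, fixed 270 → total 431.
  Any other capacity-feasible assignment to {H1, H2} ships for at least 161.
Total demand is 23 and no other set of sites has combined capacity ≥ 23, so {H1, H2} is the only feasible choice of open sites. Minimum: 431.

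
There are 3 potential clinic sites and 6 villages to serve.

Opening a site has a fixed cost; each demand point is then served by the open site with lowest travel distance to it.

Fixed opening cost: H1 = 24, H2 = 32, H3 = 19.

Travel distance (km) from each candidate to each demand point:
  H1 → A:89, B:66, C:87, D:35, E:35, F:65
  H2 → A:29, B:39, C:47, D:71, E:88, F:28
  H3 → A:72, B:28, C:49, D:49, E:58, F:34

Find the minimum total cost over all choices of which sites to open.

Open {H1, H2}: assign each demand point to its cheapest open site.
  A→H2 29, B→H2 39, C→H2 47, D→H1 35, E→H1 35, F→H2 28
  travel distance 213, fixed 56 → total 269.
Compare {H1, H2, H3}: travel distance 202 + fixed 75 = 277.
Compare {H2, H3}: travel distance 239 + fixed 51 = 290.
Compare {H1, H3}: travel distance 253 + fixed 43 = 296.
All other subsets cost ≥ 277. Minimum total cost: 269.

269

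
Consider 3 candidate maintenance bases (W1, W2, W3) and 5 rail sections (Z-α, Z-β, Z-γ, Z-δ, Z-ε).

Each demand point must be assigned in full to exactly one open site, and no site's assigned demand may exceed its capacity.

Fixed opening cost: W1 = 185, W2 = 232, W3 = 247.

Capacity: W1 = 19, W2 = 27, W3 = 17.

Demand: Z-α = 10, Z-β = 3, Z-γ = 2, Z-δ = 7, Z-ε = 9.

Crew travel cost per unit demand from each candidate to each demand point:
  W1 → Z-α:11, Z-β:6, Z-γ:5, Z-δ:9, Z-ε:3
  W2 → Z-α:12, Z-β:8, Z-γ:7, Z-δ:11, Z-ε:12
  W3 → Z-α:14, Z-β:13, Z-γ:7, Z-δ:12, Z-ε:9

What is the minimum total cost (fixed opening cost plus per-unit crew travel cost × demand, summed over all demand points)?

659

Open {W1, W2}; cheapest assignment that respects the capacities:
  W1 (cap 19, load 19): Z-β, Z-δ, Z-ε — cost 3×6 + 7×9 + 9×3 = 108
  W2 (cap 27, load 12): Z-α, Z-γ — cost 10×12 + 2×7 = 134
  Shipping 242, fixed 417 → total 659.
  Any other capacity-feasible assignment to {W1, W2} ships for at least 242.
Compare {W1, W3}: its best feasible assignment gives total 694.
Compare {W2, W3}: its best feasible assignment gives total 795.
Every other set of open sites that can feasibly serve all demand totals ≥ 694 even under its best assignment. Minimum: 659.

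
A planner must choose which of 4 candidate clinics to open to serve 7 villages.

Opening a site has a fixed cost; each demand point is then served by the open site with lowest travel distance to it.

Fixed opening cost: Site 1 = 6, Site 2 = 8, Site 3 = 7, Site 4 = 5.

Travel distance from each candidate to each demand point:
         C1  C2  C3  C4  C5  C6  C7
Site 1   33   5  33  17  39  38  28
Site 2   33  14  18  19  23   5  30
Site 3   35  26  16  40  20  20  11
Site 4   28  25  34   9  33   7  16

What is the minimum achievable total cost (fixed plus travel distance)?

114

Open {Site 1, Site 3, Site 4}: assign each demand point to its cheapest open site.
  C1→Site 4 28, C2→Site 1 5, C3→Site 3 16, C4→Site 4 9, C5→Site 3 20, C6→Site 4 7, C7→Site 3 11
  travel distance 96, fixed 18 → total 114.
Compare {Site 1, Site 2, Site 3, Site 4}: travel distance 94 + fixed 26 = 120.
Compare {Site 1, Site 2, Site 4}: travel distance 104 + fixed 19 = 123.
Compare {Site 2, Site 3, Site 4}: travel distance 103 + fixed 20 = 123.
All other subsets cost ≥ 120. Minimum total cost: 114.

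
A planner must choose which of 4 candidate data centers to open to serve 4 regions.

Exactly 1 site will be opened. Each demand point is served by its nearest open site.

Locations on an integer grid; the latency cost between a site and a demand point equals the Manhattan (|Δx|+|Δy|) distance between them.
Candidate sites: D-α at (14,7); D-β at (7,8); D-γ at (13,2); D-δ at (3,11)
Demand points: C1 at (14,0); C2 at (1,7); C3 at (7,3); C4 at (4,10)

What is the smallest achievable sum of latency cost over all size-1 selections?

Open {D-β}.
  C1→D-β 15, C2→D-β 7, C3→D-β 5, C4→D-β 5  ⇒ total 32.
Compare {D-δ}: total 42.
Compare {D-α}: total 44.
No size-1 selection does better; minimum is 32.

32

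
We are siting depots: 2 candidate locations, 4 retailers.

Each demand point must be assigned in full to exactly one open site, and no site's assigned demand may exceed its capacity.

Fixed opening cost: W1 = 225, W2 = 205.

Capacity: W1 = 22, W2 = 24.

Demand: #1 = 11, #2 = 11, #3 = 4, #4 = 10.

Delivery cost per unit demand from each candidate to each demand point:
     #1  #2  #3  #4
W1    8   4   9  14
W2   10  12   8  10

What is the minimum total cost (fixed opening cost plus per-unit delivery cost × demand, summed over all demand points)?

694

Open {W1, W2}; cheapest assignment that respects the capacities:
  W1 (cap 22, load 22): #1, #2 — cost 11×8 + 11×4 = 132
  W2 (cap 24, load 14): #3, #4 — cost 4×8 + 10×10 = 132
  Shipping 264, fixed 430 → total 694.
  Any other capacity-feasible assignment to {W1, W2} ships for at least 264.
Total demand is 36 and no other set of sites has combined capacity ≥ 36, so {W1, W2} is the only feasible choice of open sites. Minimum: 694.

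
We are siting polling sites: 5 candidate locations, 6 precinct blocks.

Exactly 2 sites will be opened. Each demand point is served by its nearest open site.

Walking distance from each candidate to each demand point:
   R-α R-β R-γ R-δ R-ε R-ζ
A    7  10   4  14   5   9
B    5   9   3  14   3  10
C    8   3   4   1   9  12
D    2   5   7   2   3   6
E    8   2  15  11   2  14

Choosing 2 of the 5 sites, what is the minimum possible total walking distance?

Open {C, D}.
  R-α→D 2, R-β→C 3, R-γ→C 4, R-δ→C 1, R-ε→D 3, R-ζ→D 6  ⇒ total 19.
Compare {B, D}: total 21.
Compare {D, E}: total 21.
No size-2 selection does better; minimum is 19.

19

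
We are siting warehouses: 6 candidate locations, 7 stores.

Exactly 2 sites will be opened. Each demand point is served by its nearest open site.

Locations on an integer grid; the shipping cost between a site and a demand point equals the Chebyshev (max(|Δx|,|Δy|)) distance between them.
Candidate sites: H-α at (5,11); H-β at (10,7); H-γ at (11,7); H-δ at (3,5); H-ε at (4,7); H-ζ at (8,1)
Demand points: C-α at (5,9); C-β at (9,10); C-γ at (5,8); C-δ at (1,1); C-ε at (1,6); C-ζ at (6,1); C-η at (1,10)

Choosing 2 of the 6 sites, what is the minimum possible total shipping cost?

21

Open {H-δ, H-ε}.
  C-α→H-ε 2, C-β→H-ε 5, C-γ→H-ε 1, C-δ→H-δ 4, C-ε→H-δ 2, C-ζ→H-δ 4, C-η→H-ε 3  ⇒ total 21.
Compare {H-ε, H-ζ}: total 22.
Compare {H-α, H-δ}: total 23.
No size-2 selection does better; minimum is 21.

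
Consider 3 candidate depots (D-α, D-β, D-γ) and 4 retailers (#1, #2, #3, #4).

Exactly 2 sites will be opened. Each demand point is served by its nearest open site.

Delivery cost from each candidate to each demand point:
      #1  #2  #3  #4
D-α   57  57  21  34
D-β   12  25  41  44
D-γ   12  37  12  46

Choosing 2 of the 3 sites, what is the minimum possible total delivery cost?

Open {D-α, D-β}.
  #1→D-β 12, #2→D-β 25, #3→D-α 21, #4→D-α 34  ⇒ total 92.
Compare {D-β, D-γ}: total 93.
Compare {D-α, D-γ}: total 95.

92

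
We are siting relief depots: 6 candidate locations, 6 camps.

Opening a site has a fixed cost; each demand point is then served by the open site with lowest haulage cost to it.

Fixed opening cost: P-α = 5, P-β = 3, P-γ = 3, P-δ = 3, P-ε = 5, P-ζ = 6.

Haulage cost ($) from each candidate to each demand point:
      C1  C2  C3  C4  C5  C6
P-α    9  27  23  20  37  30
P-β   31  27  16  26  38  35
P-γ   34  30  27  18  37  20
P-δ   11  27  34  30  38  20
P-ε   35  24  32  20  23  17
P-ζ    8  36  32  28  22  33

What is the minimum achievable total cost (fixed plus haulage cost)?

121

Open {P-β, P-ε, P-ζ}: assign each demand point to its cheapest open site.
  C1→P-ζ 8, C2→P-ε 24, C3→P-β 16, C4→P-ε 20, C5→P-ζ 22, C6→P-ε 17
  haulage cost 107, fixed 14 → total 121.
Compare {P-α, P-β, P-ε}: haulage cost 109 + fixed 13 = 122.
Compare {P-β, P-δ, P-ε}: haulage cost 111 + fixed 11 = 122.
Compare {P-β, P-γ, P-ε, P-ζ}: haulage cost 105 + fixed 17 = 122.
All other subsets cost ≥ 122. Minimum total cost: 121.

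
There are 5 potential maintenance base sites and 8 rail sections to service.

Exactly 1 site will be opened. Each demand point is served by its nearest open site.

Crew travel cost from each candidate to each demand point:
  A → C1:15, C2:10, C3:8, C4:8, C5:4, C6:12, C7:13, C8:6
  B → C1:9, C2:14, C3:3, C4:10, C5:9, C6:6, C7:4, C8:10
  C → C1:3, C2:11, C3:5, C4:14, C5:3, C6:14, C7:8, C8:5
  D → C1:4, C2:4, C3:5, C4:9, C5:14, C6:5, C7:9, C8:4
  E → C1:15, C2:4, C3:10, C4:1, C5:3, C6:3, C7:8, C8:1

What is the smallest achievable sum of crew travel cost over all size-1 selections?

45

Open {E}.
  C1→E 15, C2→E 4, C3→E 10, C4→E 1, C5→E 3, C6→E 3, C7→E 8, C8→E 1  ⇒ total 45.
Compare {D}: total 54.
Compare {C}: total 63.
No size-1 selection does better; minimum is 45.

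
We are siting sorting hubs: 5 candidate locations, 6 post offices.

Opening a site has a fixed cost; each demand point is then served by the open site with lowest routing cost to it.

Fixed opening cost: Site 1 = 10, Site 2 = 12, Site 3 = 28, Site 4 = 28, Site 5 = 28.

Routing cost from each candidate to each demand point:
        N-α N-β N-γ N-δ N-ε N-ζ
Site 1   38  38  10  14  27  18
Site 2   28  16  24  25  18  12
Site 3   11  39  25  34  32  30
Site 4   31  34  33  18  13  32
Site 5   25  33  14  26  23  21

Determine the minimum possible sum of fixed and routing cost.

120

Open {Site 1, Site 2}: assign each demand point to its cheapest open site.
  N-α→Site 2 28, N-β→Site 2 16, N-γ→Site 1 10, N-δ→Site 1 14, N-ε→Site 2 18, N-ζ→Site 2 12
  routing cost 98, fixed 22 → total 120.
Compare {Site 1, Site 2, Site 3}: routing cost 81 + fixed 50 = 131.
Compare {Site 2}: routing cost 123 + fixed 12 = 135.
Compare {Site 1, Site 2, Site 4}: routing cost 93 + fixed 50 = 143.
All other subsets cost ≥ 131. Minimum total cost: 120.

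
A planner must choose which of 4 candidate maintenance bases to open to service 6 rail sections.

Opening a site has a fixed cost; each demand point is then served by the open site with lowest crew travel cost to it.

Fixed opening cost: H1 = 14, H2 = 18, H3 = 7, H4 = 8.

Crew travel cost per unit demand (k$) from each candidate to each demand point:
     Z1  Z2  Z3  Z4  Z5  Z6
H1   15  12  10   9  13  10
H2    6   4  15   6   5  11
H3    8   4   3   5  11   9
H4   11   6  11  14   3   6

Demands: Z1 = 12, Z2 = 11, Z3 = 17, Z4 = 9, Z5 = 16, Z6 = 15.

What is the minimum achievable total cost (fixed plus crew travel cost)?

383

Open {H2, H3, H4}: assign each demand point to its cheapest open site.
  Z1→H2 12×6=72, Z2→H2 11×4=44, Z3→H3 17×3=51, Z4→H3 9×5=45, Z5→H4 16×3=48, Z6→H4 15×6=90
  crew travel cost 350, fixed 33 → total 383.
Compare {H3, H4}: crew travel cost 374 + fixed 15 = 389.
Compare {H1, H2, H3, H4}: crew travel cost 350 + fixed 47 = 397.
Compare {H1, H3, H4}: crew travel cost 374 + fixed 29 = 403.
All other subsets cost ≥ 389. Minimum total cost: 383.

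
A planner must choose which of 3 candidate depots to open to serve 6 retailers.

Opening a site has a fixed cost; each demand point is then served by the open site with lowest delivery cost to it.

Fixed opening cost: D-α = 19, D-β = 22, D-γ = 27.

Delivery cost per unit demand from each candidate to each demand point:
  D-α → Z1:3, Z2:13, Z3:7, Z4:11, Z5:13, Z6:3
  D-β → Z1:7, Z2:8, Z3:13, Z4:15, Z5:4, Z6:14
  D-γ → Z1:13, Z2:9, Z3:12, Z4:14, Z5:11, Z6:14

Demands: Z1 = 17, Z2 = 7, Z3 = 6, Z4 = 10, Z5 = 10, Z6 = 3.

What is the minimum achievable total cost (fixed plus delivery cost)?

349

Open {D-α, D-β}: assign each demand point to its cheapest open site.
  Z1→D-α 17×3=51, Z2→D-β 7×8=56, Z3→D-α 6×7=42, Z4→D-α 10×11=110, Z5→D-β 10×4=40, Z6→D-α 3×3=9
  delivery cost 308, fixed 41 → total 349.
Compare {D-α, D-β, D-γ}: delivery cost 308 + fixed 68 = 376.
Compare {D-α, D-γ}: delivery cost 385 + fixed 46 = 431.
Compare {D-α}: delivery cost 433 + fixed 19 = 452.
All other subsets cost ≥ 376. Minimum total cost: 349.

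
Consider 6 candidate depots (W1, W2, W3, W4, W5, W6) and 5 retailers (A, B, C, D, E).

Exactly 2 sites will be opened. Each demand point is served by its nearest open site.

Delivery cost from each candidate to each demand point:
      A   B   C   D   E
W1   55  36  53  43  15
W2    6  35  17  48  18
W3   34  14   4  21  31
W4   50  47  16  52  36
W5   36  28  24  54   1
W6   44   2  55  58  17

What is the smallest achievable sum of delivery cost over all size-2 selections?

63

Open {W2, W3}.
  A→W2 6, B→W3 14, C→W3 4, D→W3 21, E→W2 18  ⇒ total 63.
Compare {W3, W5}: total 74.
Compare {W3, W6}: total 78.
No size-2 selection does better; minimum is 63.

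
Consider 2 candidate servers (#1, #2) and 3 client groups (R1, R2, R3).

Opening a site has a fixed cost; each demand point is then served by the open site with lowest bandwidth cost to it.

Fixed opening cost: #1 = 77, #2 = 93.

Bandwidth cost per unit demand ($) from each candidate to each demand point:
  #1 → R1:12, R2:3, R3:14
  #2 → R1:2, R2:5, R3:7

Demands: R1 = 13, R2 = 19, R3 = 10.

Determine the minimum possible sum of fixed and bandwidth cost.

284

Open {#2}: assign each demand point to its cheapest open site.
  R1→#2 13×2=26, R2→#2 19×5=95, R3→#2 10×7=70
  bandwidth cost 191, fixed 93 → total 284.
Compare {#1, #2}: bandwidth cost 153 + fixed 170 = 323.
Compare {#1}: bandwidth cost 353 + fixed 77 = 430.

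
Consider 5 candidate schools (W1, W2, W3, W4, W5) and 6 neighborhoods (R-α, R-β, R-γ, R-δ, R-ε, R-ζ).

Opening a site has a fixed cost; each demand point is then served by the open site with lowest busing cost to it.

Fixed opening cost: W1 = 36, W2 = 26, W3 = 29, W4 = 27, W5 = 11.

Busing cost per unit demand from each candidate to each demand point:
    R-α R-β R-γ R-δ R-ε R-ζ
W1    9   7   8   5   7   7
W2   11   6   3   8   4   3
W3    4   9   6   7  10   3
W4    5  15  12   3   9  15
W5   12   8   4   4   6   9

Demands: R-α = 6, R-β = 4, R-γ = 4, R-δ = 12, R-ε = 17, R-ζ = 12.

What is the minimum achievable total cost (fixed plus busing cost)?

Open {W2, W4}: assign each demand point to its cheapest open site.
  R-α→W4 6×5=30, R-β→W2 4×6=24, R-γ→W2 4×3=12, R-δ→W4 12×3=36, R-ε→W2 17×4=68, R-ζ→W2 12×3=36
  busing cost 206, fixed 53 → total 259.
Compare {W2, W4, W5}: busing cost 206 + fixed 64 = 270.
Compare {W2, W3, W5}: busing cost 212 + fixed 66 = 278.
Compare {W2, W3, W4}: busing cost 200 + fixed 82 = 282.
All other subsets cost ≥ 270. Minimum total cost: 259.

259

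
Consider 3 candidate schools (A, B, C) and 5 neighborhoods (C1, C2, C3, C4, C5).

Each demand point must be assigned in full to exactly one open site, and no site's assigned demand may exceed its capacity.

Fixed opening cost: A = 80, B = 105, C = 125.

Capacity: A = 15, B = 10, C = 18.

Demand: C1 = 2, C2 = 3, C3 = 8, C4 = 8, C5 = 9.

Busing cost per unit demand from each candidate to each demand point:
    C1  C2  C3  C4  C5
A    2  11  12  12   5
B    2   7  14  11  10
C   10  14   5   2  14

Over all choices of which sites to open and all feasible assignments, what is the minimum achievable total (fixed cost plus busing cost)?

Open {A, C}; cheapest assignment that respects the capacities:
  A (cap 15, load 14): C1, C2, C5 — cost 2×2 + 3×11 + 9×5 = 82
  C (cap 18, load 16): C3, C4 — cost 8×5 + 8×2 = 56
  Shipping 138, fixed 205 → total 343.
  Any other capacity-feasible assignment to {A, C} ships for at least 138.
Compare {A, B, C}: its best feasible assignment gives total 436.
Every other set of open sites that can feasibly serve all demand totals ≥ 436 even under its best assignment. Minimum: 343.

343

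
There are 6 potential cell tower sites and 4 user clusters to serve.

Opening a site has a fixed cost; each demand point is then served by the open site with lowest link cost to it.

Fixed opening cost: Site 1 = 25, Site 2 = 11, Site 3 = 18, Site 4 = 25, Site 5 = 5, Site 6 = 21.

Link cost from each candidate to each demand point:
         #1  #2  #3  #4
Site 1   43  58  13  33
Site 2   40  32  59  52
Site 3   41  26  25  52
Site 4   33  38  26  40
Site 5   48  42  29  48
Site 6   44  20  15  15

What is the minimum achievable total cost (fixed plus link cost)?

Open {Site 6}: assign each demand point to its cheapest open site.
  #1→Site 6 44, #2→Site 6 20, #3→Site 6 15, #4→Site 6 15
  link cost 94, fixed 21 → total 115.
Compare {Site 5, Site 6}: link cost 94 + fixed 26 = 120.
Compare {Site 2, Site 6}: link cost 90 + fixed 32 = 122.
Compare {Site 2, Site 5, Site 6}: link cost 90 + fixed 37 = 127.
All other subsets cost ≥ 120. Minimum total cost: 115.

115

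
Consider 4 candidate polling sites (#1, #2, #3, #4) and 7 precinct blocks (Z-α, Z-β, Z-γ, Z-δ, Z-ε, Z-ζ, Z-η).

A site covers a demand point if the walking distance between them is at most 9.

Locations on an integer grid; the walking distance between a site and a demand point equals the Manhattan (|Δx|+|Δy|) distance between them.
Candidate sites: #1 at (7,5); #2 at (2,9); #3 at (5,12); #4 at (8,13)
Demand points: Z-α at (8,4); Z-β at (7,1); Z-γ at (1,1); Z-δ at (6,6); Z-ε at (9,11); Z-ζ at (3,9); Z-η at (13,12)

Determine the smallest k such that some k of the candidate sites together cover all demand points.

Coverage sets (demand points within 9 of each site):
  #1: {Z-α, Z-β, Z-δ, Z-ε, Z-ζ}
  #2: {Z-γ, Z-δ, Z-ε, Z-ζ}
  #3: {Z-δ, Z-ε, Z-ζ, Z-η}
  #4: {Z-α, Z-δ, Z-ε, Z-ζ, Z-η}
No 2 sites suffice: every size-2 union leaves at least one demand point uncovered.
But {#1, #2, #3} covers everything, so the minimum is 3.

3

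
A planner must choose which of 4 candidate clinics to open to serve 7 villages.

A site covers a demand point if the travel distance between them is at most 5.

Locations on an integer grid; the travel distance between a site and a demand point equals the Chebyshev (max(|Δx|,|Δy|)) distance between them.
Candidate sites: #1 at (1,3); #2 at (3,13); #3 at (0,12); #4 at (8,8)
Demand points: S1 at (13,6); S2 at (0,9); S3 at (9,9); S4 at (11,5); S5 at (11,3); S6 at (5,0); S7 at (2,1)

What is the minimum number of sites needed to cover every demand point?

3

Coverage sets (demand points within 5 of each site):
  #1: {S6, S7}
  #2: {S2}
  #3: {S2}
  #4: {S1, S3, S4, S5}
No 2 sites suffice: every size-2 union leaves at least one demand point uncovered.
But {#1, #2, #4} covers everything, so the minimum is 3.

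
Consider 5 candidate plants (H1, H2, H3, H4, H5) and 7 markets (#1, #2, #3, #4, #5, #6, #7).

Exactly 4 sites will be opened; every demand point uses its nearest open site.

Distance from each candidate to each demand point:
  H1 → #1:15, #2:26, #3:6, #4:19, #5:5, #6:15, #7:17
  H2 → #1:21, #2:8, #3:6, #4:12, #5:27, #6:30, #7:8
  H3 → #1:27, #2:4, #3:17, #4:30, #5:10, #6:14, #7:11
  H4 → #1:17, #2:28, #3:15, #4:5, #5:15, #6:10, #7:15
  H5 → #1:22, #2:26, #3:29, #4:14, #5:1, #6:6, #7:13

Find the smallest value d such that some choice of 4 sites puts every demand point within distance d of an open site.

15

Open {H1, H2, H3, H4}.
  Farthest demand point is #1 at distance 15 (to H1); all others are ≤ 15.
With {H1, H2, H3, H5} the worst case is 15.
With {H1, H2, H4, H5} the worst case is 15.
No size-4 selection achieves below 15.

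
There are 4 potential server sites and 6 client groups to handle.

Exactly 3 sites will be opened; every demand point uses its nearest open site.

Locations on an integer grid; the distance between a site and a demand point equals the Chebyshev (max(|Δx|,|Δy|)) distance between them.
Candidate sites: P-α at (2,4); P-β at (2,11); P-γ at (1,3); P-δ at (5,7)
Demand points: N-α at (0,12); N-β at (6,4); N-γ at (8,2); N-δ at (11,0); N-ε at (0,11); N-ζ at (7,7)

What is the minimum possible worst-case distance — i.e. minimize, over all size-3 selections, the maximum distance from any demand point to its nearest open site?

7

Open {P-α, P-β, P-δ}.
  Farthest demand point is N-δ at distance 7 (to P-δ); all others are ≤ 7.
With {P-α, P-γ, P-δ} the worst case is 7.
With {P-β, P-γ, P-δ} the worst case is 7.
No size-3 selection achieves below 7.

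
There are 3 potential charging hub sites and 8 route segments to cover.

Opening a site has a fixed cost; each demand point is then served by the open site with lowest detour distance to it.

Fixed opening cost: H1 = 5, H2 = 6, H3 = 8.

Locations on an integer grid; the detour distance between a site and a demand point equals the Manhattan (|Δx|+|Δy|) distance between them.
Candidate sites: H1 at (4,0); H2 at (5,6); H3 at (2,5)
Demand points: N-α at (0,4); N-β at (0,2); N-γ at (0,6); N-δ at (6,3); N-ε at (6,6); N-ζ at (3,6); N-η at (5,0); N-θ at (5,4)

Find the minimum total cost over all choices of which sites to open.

Open {H1, H2}: assign each demand point to its cheapest open site.
  N-α→H2 7, N-β→H1 6, N-γ→H2 5, N-δ→H2 4, N-ε→H2 1, N-ζ→H2 2, N-η→H1 1, N-θ→H2 2
  detour distance 28, fixed 11 → total 39.
Compare {H2, H3}: detour distance 26 + fixed 14 = 40.
Compare {H1, H2, H3}: detour distance 21 + fixed 19 = 40.
Compare {H1, H3}: detour distance 28 + fixed 13 = 41.
All other subsets cost ≥ 40. Minimum total cost: 39.

39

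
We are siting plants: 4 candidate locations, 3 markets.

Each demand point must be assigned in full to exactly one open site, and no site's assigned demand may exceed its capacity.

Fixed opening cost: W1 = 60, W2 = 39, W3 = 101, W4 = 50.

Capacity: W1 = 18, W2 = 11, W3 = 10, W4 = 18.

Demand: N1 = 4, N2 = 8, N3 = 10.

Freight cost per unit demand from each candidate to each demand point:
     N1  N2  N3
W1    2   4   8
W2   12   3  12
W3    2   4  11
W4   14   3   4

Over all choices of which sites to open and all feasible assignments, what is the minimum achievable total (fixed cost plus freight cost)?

Open {W1, W4}; cheapest assignment that respects the capacities:
  W1 (cap 18, load 4): N1 — cost 4×2 = 8
  W4 (cap 18, load 18): N2, N3 — cost 8×3 + 10×4 = 64
  Shipping 72, fixed 110 → total 182.
  Any other capacity-feasible assignment to {W1, W4} ships for at least 72.
Compare {W2, W4}: its best feasible assignment gives total 201.
Compare {W1, W2}: its best feasible assignment gives total 211.
Every other set of open sites that can feasibly serve all demand totals ≥ 201 even under its best assignment. Minimum: 182.

182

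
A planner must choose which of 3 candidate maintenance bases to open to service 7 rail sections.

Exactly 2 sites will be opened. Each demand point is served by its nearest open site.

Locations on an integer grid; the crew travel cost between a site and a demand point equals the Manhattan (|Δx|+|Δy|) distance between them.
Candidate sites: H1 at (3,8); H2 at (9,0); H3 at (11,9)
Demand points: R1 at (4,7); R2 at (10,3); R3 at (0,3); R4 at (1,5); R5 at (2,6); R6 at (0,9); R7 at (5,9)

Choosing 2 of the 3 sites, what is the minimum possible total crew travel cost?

29

Open {H1, H2}.
  R1→H1 2, R2→H2 4, R3→H1 8, R4→H1 5, R5→H1 3, R6→H1 4, R7→H1 3  ⇒ total 29.
Compare {H1, H3}: total 32.
Compare {H2, H3}: total 67.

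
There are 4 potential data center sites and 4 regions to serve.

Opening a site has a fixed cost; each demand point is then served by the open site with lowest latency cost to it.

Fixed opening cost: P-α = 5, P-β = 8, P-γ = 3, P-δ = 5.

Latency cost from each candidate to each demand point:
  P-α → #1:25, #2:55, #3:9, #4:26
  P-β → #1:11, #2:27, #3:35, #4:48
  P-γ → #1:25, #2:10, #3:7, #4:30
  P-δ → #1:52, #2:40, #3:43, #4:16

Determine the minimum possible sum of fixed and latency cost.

60

Open {P-β, P-γ, P-δ}: assign each demand point to its cheapest open site.
  #1→P-β 11, #2→P-γ 10, #3→P-γ 7, #4→P-δ 16
  latency cost 44, fixed 16 → total 60.
Compare {P-α, P-β, P-γ, P-δ}: latency cost 44 + fixed 21 = 65.
Compare {P-γ, P-δ}: latency cost 58 + fixed 8 = 66.
Compare {P-β, P-γ}: latency cost 58 + fixed 11 = 69.
All other subsets cost ≥ 65. Minimum total cost: 60.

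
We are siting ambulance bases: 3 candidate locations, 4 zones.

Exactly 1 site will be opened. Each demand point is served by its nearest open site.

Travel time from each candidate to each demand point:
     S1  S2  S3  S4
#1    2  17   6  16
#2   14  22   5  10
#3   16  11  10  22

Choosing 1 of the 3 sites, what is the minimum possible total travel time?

41

Open {#1}.
  S1→#1 2, S2→#1 17, S3→#1 6, S4→#1 16  ⇒ total 41.
Compare {#2}: total 51.
Compare {#3}: total 59.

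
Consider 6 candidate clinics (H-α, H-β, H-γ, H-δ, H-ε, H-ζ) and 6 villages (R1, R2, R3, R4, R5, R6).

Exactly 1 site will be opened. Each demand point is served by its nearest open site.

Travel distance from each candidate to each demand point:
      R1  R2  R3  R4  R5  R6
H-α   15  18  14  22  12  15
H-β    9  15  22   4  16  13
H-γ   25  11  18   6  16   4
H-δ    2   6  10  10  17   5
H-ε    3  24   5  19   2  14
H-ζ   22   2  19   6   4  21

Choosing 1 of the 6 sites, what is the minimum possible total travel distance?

Open {H-δ}.
  R1→H-δ 2, R2→H-δ 6, R3→H-δ 10, R4→H-δ 10, R5→H-δ 17, R6→H-δ 5  ⇒ total 50.
Compare {H-ε}: total 67.
Compare {H-ζ}: total 74.
No size-1 selection does better; minimum is 50.

50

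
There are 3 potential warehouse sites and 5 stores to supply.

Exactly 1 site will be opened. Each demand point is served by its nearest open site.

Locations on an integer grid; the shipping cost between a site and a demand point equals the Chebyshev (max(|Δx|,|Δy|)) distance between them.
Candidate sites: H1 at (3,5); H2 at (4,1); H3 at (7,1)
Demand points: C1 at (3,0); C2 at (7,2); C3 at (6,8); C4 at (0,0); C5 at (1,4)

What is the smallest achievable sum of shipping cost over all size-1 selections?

Open {H2}.
  C1→H2 1, C2→H2 3, C3→H2 7, C4→H2 4, C5→H2 3  ⇒ total 18.
Compare {H1}: total 19.
Compare {H3}: total 25.

18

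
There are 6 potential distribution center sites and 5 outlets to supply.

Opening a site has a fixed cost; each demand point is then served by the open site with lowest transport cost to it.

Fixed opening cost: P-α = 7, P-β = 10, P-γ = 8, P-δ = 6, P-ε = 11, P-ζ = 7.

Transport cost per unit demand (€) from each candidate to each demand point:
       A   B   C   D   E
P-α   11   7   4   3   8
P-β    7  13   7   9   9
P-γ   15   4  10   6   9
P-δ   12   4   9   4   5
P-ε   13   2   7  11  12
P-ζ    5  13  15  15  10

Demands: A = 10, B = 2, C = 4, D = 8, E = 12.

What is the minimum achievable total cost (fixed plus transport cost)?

Open {P-α, P-δ, P-ζ}: assign each demand point to its cheapest open site.
  A→P-ζ 10×5=50, B→P-δ 2×4=8, C→P-α 4×4=16, D→P-α 8×3=24, E→P-δ 12×5=60
  transport cost 158, fixed 20 → total 178.
Compare {P-α, P-δ, P-ε, P-ζ}: transport cost 154 + fixed 31 = 185.
Compare {P-α, P-γ, P-δ, P-ζ}: transport cost 158 + fixed 28 = 186.
Compare {P-α, P-β, P-δ, P-ζ}: transport cost 158 + fixed 30 = 188.
All other subsets cost ≥ 185. Minimum total cost: 178.

178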